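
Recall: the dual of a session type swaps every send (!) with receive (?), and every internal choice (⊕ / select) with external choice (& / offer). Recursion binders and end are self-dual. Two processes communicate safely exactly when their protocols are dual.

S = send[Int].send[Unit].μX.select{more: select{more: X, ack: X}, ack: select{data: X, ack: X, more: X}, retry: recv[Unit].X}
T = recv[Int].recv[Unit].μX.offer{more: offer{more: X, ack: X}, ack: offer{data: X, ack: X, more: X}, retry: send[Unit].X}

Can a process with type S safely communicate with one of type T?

send[Int] ‖ recv[Int]  ok
  send[Unit] ‖ recv[Unit]  ok
    μX ‖ μX  ok (rec unchanged)
      select{more,ack,retry} ‖ offer{more,ack,retry}  ok same labels
        [more]
          select{more,ack} ‖ offer{more,ack}  ok same labels
            [more]
              X ‖ X  ok
            [ack]
              X ‖ X  ok
        [ack]
          select{data,ack,more} ‖ offer{data,ack,more}  ok same labels
            [data]
              X ‖ X  ok
            [ack]
              X ‖ X  ok
            [more]
              X ‖ X  ok
        [retry]
          recv[Unit] ‖ send[Unit]  ok
            X ‖ X  ok

YES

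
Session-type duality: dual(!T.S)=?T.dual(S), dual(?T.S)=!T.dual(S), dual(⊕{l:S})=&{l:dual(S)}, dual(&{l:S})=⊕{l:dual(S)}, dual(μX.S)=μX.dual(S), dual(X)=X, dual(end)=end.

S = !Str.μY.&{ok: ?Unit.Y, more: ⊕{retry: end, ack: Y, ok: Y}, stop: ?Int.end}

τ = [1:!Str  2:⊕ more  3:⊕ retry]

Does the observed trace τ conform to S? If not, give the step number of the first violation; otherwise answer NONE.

2

[1] !Str  ✓  state: μY.…
[2] got ⊕ more, protocol expects & ok or & more or & stop  ✗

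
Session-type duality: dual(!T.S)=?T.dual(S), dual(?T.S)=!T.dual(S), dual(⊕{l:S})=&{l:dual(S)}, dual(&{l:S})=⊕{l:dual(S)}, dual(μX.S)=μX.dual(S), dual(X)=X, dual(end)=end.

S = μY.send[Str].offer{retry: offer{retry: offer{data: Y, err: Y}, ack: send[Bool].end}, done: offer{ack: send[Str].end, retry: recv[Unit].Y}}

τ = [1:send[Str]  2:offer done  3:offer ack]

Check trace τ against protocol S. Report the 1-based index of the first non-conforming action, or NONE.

NONE

[1] send[Str]  match  residual = offer{retry: offer{retry: offer{data: μY.…, err: μY.…}, ack: send[Bool].end}, done: offer{ack: send[Str].end, retry: recv[Unit].μY.…}}
[2] offer done  match  residual = offer{ack: send[Str].end, retry: recv[Unit].μY.…}
[3] offer ack  match  residual = send[Str].end
all 3 steps conform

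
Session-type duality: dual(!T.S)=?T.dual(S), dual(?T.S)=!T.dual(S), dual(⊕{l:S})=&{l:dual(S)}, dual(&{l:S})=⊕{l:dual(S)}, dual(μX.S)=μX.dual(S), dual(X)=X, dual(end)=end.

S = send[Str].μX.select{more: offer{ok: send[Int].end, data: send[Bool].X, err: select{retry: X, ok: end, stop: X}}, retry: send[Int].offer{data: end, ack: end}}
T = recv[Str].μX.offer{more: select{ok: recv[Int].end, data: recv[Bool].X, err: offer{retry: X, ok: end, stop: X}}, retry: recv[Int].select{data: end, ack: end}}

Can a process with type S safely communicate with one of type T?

YES

send[Str] | recv[Str]  ✓
  μX | μX  ✓ (binder kept)
    select{more,retry} | offer{more,retry}  ✓ same labels
      [more]
        offer{ok,data,err} | select{ok,data,err}  ✓ same labels
          [ok]
            send[Int] | recv[Int]  ✓
              end | end  ✓
          [data]
            send[Bool] | recv[Bool]  ✓
              X | X  ✓
          [err]
            select{retry,ok,stop} | offer{retry,ok,stop}  ✓ same labels
              [retry]
                X | X  ✓
              [ok]
                end | end  ✓
              [stop]
                X | X  ✓
      [retry]
        send[Int] | recv[Int]  ✓
          offer{data,ack} | select{data,ack}  ✓ same labels
            [data]
              end | end  ✓
            [ack]
              end | end  ✓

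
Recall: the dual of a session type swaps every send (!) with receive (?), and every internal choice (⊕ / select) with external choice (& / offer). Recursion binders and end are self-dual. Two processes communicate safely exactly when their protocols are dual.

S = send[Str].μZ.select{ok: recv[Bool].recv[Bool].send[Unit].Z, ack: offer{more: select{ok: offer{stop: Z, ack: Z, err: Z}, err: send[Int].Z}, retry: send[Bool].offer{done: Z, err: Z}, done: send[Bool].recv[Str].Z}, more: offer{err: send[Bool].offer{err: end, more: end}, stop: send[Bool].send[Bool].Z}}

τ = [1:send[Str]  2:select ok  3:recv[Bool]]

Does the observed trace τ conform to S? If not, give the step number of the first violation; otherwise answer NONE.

NONE

step 1: send[Str]  ok  cont: μZ.…
step 2: select ok  ok  cont: recv[Bool].recv[Bool].send[Unit].μZ.…
step 3: recv[Bool]  ok  cont: recv[Bool].send[Unit].μZ.…
all 3 steps conform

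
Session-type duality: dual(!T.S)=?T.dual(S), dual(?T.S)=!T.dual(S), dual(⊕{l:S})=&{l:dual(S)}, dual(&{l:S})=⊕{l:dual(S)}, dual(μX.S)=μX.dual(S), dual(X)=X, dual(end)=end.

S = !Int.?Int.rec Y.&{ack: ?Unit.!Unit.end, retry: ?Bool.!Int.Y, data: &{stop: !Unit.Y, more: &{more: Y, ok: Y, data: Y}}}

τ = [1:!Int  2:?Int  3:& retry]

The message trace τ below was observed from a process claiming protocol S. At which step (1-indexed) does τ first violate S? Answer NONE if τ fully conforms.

NONE

step 1: !Int  ✓  cont: ?Int.rec Y.…
step 2: ?Int  ✓  cont: rec Y.…
step 3: & retry  ✓  cont: ?Bool.!Int.rec Y.…
trace exhausted — no violation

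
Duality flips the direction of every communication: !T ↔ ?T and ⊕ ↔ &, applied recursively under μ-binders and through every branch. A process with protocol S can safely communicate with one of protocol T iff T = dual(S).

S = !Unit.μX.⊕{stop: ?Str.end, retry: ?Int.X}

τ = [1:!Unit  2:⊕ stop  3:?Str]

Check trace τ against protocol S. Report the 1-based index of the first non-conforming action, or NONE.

NONE

[1] !Unit  ok  state: μX.…
[2] ⊕ stop  ok  state: ?Str.end
[3] ?Str  ok  state: end
all 3 steps conform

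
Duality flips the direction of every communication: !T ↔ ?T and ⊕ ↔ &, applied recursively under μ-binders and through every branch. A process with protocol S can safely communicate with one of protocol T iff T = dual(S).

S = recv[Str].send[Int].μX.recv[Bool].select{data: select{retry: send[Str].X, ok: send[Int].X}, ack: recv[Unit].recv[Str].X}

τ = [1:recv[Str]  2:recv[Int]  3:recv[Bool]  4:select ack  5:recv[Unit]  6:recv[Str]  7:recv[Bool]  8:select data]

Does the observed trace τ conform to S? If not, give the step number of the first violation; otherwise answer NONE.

2

[1] recv[Str]  ok  now at send[Int].μX.…
[2] got recv[Int], protocol expects send[Int]  ✗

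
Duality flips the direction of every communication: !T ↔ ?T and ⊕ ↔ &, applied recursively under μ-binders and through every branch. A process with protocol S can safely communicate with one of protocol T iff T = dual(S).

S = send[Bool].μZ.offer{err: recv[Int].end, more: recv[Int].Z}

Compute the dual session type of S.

recv[Bool].μZ.select{err: send[Int].end, more: send[Int].Z}

send[Bool] ↦ recv[Bool]
  μZ ↦ μZ  (μ self-dual)
    offer{err,more} ↦ select{err,more}  (external→internal)
      case err:
        recv[Int] ↦ send[Int]
          end ↦ end
      case more:
        recv[Int] ↦ send[Int]
          Z ↦ Z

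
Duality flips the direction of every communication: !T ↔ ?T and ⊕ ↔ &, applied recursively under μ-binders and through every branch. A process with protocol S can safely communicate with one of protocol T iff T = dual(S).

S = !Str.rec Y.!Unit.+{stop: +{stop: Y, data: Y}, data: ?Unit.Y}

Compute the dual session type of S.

!Str ↦ ?Str
  rec Y ↦ rec Y  (rec unchanged)
    !Unit ↦ ?Unit
      +{stop,data} ↦ &{stop,data}  (select→offer)
        case stop:
          +{stop,data} ↦ &{stop,data}  (select→offer)
            case stop:
              Y ↦ Y
            case data:
              Y ↦ Y
        case data:
          ?Unit ↦ !Unit
            Y ↦ Y

?Str.rec Y.?Unit.&{stop: &{stop: Y, data: Y}, data: !Unit.Y}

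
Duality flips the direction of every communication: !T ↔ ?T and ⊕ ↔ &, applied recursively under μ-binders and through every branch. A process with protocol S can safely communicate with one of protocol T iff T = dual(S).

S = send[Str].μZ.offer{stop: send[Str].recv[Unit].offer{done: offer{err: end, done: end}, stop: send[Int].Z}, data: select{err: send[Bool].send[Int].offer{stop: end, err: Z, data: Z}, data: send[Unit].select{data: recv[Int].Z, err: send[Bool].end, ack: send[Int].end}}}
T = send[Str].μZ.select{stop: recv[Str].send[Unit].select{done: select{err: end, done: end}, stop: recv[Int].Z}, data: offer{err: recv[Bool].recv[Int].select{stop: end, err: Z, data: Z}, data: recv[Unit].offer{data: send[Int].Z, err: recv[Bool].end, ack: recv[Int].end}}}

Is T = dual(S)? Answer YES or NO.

NO

send[Str] | send[Str]  ✗ same direction on both sides — not dual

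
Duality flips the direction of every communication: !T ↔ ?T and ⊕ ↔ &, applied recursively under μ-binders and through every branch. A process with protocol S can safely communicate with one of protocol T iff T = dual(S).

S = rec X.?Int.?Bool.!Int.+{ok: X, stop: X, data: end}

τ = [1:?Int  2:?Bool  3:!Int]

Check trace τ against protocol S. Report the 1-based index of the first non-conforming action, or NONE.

NONE

@1 ?Int  ✓  residual = ?Bool.!Int.+{ok: rec X.…, stop: rec X.…, data: end}
@2 ?Bool  ✓  residual = !Int.+{ok: rec X.…, stop: rec X.…, data: end}
@3 !Int  ✓  residual = +{ok: rec X.…, stop: rec X.…, data: end}
all 3 steps conform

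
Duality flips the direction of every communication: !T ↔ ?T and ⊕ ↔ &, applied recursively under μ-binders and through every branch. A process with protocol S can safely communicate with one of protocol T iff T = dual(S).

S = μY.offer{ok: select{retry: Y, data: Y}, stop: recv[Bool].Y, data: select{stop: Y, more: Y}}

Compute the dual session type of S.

μY = μY  (μ self-dual)
  offer{ok,stop,data} = select{ok,stop,data}  (external→internal)
    [ok]
      select{retry,data} = offer{retry,data}  (select→offer)
        [retry]
          dual(Y) = Y
        [data]
          dual(Y) = Y
    [stop]
      recv[Bool] = send[Bool]
        dual(Y) = Y
    [data]
      select{stop,more} = offer{stop,more}  (select→offer)
        [stop]
          dual(Y) = Y
        [more]
          dual(Y) = Y

μY.select{ok: offer{retry: Y, data: Y}, stop: send[Bool].Y, data: offer{stop: Y, more: Y}}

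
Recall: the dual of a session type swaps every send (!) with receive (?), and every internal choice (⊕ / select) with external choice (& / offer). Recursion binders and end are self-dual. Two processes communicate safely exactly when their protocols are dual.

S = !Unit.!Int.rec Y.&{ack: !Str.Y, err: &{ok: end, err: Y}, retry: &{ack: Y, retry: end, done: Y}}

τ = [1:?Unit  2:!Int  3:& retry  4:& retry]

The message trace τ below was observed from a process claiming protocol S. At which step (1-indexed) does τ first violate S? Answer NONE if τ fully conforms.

1

[1] got ?Unit, protocol expects !Unit  ✗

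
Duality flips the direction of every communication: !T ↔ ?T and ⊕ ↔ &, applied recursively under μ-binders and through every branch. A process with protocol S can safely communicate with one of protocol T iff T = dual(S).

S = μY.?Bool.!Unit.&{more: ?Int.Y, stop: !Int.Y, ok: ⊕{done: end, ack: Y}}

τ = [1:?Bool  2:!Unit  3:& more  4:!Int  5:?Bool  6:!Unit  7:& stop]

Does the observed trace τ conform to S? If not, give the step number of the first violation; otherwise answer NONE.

4

step 1: ?Bool  match  residual = !Unit.&{more: ?Int.μY.…, stop: !Int.μY.…, ok: ⊕{done: end, ack: μY.…}}
step 2: !Unit  match  residual = &{more: ?Int.μY.…, stop: !Int.μY.…, ok: ⊕{done: end, ack: μY.…}}
step 3: & more  match  residual = ?Int.μY.…
step 4: got !Int, protocol expects ?Int  ✗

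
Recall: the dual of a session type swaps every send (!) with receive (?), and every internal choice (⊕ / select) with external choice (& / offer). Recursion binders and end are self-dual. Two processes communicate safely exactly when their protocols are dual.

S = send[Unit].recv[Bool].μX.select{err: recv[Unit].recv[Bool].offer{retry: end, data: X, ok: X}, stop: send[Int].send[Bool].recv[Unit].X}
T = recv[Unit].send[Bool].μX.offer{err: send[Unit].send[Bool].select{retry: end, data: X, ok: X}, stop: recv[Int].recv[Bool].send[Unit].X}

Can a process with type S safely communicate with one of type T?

send[Unit] vs recv[Unit]  ok
  recv[Bool] vs send[Bool]  ok
    μX vs μX  ok (binder kept)
      select{err,stop} vs offer{err,stop}  ok labels match
        • err:
          recv[Unit] vs send[Unit]  ok
            recv[Bool] vs send[Bool]  ok
              offer{retry,data,ok} vs select{retry,data,ok}  ok labels match
                • retry:
                  end vs end  ok
                • data:
                  X vs X  ok
                • ok:
                  X vs X  ok
        • stop:
          send[Int] vs recv[Int]  ok
            send[Bool] vs recv[Bool]  ok
              recv[Unit] vs send[Unit]  ok
                X vs X  ok

YES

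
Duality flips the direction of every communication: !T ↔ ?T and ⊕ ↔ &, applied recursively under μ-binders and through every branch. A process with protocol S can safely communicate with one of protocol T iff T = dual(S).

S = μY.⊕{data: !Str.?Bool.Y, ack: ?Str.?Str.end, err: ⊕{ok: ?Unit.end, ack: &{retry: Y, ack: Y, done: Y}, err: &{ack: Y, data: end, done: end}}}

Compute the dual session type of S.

μY → μY  (binder kept)
  ⊕{data,ack,err} → &{data,ack,err}  (⊕→&)
    • data:
      !Str → ?Str
        ?Bool → !Bool
          Y ↦ Y
    • ack:
      ?Str → !Str
        ?Str → !Str
          end ↦ end
    • err:
      ⊕{ok,ack,err} → &{ok,ack,err}  (⊕→&)
        • ok:
          ?Unit → !Unit
            end ↦ end
        • ack:
          &{retry,ack,done} → ⊕{retry,ack,done}  (offer→select)
            • retry:
              Y ↦ Y
            • ack:
              Y ↦ Y
            • done:
              Y ↦ Y
        • err:
          &{ack,data,done} → ⊕{ack,data,done}  (offer→select)
            • ack:
              Y ↦ Y
            • data:
              end ↦ end
            • done:
              end ↦ end

μY.&{data: ?Str.!Bool.Y, ack: !Str.!Str.end, err: &{ok: !Unit.end, ack: ⊕{retry: Y, ack: Y, done: Y}, err: ⊕{ack: Y, data: end, done: end}}}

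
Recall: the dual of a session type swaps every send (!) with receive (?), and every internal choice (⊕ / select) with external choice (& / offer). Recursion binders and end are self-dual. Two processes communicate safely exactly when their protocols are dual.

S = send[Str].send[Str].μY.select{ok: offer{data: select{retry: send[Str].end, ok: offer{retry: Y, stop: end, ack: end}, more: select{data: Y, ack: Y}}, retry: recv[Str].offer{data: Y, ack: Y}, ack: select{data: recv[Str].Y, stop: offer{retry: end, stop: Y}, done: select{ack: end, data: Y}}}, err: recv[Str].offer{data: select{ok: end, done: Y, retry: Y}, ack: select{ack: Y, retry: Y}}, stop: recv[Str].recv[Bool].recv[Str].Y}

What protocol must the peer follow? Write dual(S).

recv[Str].recv[Str].μY.offer{ok: select{data: offer{retry: recv[Str].end, ok: select{retry: Y, stop: end, ack: end}, more: offer{data: Y, ack: Y}}, retry: send[Str].select{data: Y, ack: Y}, ack: offer{data: send[Str].Y, stop: select{retry: end, stop: Y}, done: offer{ack: end, data: Y}}}, err: send[Str].select{data: offer{ok: end, done: Y, retry: Y}, ack: offer{ack: Y, retry: Y}}, stop: send[Str].send[Bool].send[Str].Y}

send[Str] ↦ recv[Str]
  send[Str] ↦ recv[Str]
    μY ↦ μY  (binder kept)
      select{ok,err,stop} ↦ offer{ok,err,stop}  (⊕→&)
        case ok:
          offer{data,retry,ack} ↦ select{data,retry,ack}  (offer→select)
            case data:
              select{retry,ok,more} ↦ offer{retry,ok,more}  (⊕→&)
                case retry:
                  send[Str] ↦ recv[Str]
                    end self-dual
                case ok:
                  offer{retry,stop,ack} ↦ select{retry,stop,ack}  (offer→select)
                    case retry:
                      Y self-dual
                    case stop:
                      end self-dual
                    case ack:
                      end self-dual
                case more:
                  select{data,ack} ↦ offer{data,ack}  (⊕→&)
                    case data:
                      Y self-dual
                    case ack:
                      Y self-dual
            case retry:
              recv[Str] ↦ send[Str]
                offer{data,ack} ↦ select{data,ack}  (offer→select)
                  case data:
                    Y self-dual
                  case ack:
                    Y self-dual
            case ack:
              select{data,stop,done} ↦ offer{data,stop,done}  (⊕→&)
                case data:
                  recv[Str] ↦ send[Str]
                    Y self-dual
                case stop:
                  offer{retry,stop} ↦ select{retry,stop}  (offer→select)
                    case retry:
                      end self-dual
                    case stop:
                      Y self-dual
                case done:
                  select{ack,data} ↦ offer{ack,data}  (⊕→&)
                    case ack:
                      end self-dual
                    case data:
                      Y self-dual
        case err:
          recv[Str] ↦ send[Str]
            offer{data,ack} ↦ select{data,ack}  (offer→select)
              case data:
                select{ok,done,retry} ↦ offer{ok,done,retry}  (⊕→&)
                  case ok:
                    end self-dual
                  case done:
                    Y self-dual
                  case retry:
                    Y self-dual
              case ack:
                select{ack,retry} ↦ offer{ack,retry}  (⊕→&)
                  case ack:
                    Y self-dual
                  case retry:
                    Y self-dual
        case stop:
          recv[Str] ↦ send[Str]
            recv[Bool] ↦ send[Bool]
              recv[Str] ↦ send[Str]
                Y self-dual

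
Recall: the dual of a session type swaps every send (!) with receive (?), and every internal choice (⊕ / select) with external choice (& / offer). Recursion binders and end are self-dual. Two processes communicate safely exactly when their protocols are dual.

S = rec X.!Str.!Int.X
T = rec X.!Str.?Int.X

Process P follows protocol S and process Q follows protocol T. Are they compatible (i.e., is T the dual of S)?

NO

rec X vs rec X  ok (rec unchanged)
  !Str vs !Str  ✗ same direction on both sides — not dual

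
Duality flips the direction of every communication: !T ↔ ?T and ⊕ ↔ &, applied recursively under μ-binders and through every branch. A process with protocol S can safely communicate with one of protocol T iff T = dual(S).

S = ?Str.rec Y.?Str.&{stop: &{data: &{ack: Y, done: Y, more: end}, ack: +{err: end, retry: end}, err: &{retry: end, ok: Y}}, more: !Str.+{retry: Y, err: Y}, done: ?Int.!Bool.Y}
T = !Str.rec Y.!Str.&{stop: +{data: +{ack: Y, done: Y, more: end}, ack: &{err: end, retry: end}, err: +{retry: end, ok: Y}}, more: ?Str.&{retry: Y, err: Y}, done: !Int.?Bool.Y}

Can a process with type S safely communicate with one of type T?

NO

?Str | !Str  match
  rec Y | rec Y  match (rec unchanged)
    ?Str | !Str  match
      &{stop,more,done} | &{stop,more,done}  ✗ choice polarity not flipped — not dual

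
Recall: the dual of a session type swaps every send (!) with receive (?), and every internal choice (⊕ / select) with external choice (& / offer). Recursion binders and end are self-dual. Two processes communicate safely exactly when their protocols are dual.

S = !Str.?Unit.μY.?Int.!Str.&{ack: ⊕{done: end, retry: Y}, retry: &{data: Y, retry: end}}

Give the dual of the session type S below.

!Str ↦ ?Str
  ?Unit ↦ !Unit
    μY ↦ μY  (μ self-dual)
      ?Int ↦ !Int
        !Str ↦ ?Str
          &{ack,retry} ↦ ⊕{ack,retry}  (offer→select)
            case ack:
              ⊕{done,retry} ↦ &{done,retry}  (select→offer)
                case done:
                  end ↦ end
                case retry:
                  Y ↦ Y
            case retry:
              &{data,retry} ↦ ⊕{data,retry}  (offer→select)
                case data:
                  Y ↦ Y
                case retry:
                  end ↦ end

?Str.!Unit.μY.!Int.?Str.⊕{ack: &{done: end, retry: Y}, retry: ⊕{data: Y, retry: end}}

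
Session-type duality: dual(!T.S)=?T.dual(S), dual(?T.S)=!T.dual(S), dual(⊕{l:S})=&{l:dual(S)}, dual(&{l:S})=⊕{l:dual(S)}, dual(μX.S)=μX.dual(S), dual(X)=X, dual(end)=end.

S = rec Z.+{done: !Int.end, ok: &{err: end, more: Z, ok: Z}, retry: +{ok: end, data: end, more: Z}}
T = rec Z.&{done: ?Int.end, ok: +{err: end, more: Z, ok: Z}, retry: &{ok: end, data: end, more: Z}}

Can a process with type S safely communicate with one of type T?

YES

rec Z ‖ rec Z  ok (μ self-dual)
  +{done,ok,retry} ‖ &{done,ok,retry}  ok same labels
    case done:
      !Int ‖ ?Int  ok
        end ‖ end  ok
    case ok:
      &{err,more,ok} ‖ +{err,more,ok}  ok same labels
        case err:
          end ‖ end  ok
        case more:
          Z ‖ Z  ok
        case ok:
          Z ‖ Z  ok
    case retry:
      +{ok,data,more} ‖ &{ok,data,more}  ok same labels
        case ok:
          end ‖ end  ok
        case data:
          end ‖ end  ok
        case more:
          Z ‖ Z  ok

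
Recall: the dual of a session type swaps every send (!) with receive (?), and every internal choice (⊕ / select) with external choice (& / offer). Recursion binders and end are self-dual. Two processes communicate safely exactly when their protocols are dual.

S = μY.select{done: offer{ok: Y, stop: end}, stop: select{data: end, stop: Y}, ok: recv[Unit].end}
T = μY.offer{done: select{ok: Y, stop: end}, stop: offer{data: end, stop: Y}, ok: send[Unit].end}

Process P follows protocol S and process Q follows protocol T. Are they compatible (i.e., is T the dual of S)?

YES

μY vs μY  match (rec unchanged)
  select{done,stop,ok} vs offer{done,stop,ok}  match labels match
    [done]
      offer{ok,stop} vs select{ok,stop}  match labels match
        [ok]
          Y vs Y  match
        [stop]
          end vs end  match
    [stop]
      select{data,stop} vs offer{data,stop}  match labels match
        [data]
          end vs end  match
        [stop]
          Y vs Y  match
    [ok]
      recv[Unit] vs send[Unit]  match
        end vs end  match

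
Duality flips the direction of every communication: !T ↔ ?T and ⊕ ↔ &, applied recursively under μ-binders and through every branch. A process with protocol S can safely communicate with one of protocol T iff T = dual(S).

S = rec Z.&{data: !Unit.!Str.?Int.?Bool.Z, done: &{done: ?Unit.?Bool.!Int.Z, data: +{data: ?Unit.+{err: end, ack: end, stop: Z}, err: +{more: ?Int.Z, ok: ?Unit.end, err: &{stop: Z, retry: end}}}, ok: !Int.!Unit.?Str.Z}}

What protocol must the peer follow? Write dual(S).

rec Z = rec Z  (rec unchanged)
  &{data,done} = +{data,done}  (offer→select)
    case data:
      !Unit = ?Unit
        !Str = ?Str
          ?Int = !Int
            ?Bool = !Bool
              Z ↦ Z
    case done:
      &{done,data,ok} = +{done,data,ok}  (offer→select)
        case done:
          ?Unit = !Unit
            ?Bool = !Bool
              !Int = ?Int
                Z ↦ Z
        case data:
          +{data,err} = &{data,err}  (internal→external)
            case data:
              ?Unit = !Unit
                +{err,ack,stop} = &{err,ack,stop}  (internal→external)
                  case err:
                    end ↦ end
                  case ack:
                    end ↦ end
                  case stop:
                    Z ↦ Z
            case err:
              +{more,ok,err} = &{more,ok,err}  (internal→external)
                case more:
                  ?Int = !Int
                    Z ↦ Z
                case ok:
                  ?Unit = !Unit
                    end ↦ end
                case err:
                  &{stop,retry} = +{stop,retry}  (offer→select)
                    case stop:
                      Z ↦ Z
                    case retry:
                      end ↦ end
        case ok:
          !Int = ?Int
            !Unit = ?Unit
              ?Str = !Str
                Z ↦ Z

rec Z.+{data: ?Unit.?Str.!Int.!Bool.Z, done: +{done: !Unit.!Bool.?Int.Z, data: &{data: !Unit.&{err: end, ack: end, stop: Z}, err: &{more: !Int.Z, ok: !Unit.end, err: +{stop: Z, retry: end}}}, ok: ?Int.?Unit.!Str.Z}}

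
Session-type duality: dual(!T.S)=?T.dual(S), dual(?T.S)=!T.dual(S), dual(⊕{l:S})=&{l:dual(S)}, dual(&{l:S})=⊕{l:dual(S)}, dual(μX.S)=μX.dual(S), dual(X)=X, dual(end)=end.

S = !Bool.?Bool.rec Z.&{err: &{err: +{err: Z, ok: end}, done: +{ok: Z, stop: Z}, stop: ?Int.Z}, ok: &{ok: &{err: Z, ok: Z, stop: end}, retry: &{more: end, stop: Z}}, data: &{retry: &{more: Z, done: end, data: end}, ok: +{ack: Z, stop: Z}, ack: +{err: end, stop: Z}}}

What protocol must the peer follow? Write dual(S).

?Bool.!Bool.rec Z.+{err: +{err: &{err: Z, ok: end}, done: &{ok: Z, stop: Z}, stop: !Int.Z}, ok: +{ok: +{err: Z, ok: Z, stop: end}, retry: +{more: end, stop: Z}}, data: +{retry: +{more: Z, done: end, data: end}, ok: &{ack: Z, stop: Z}, ack: &{err: end, stop: Z}}}

!Bool = ?Bool
  ?Bool = !Bool
    rec Z = rec Z  (rec unchanged)
      &{err,ok,data} = +{err,ok,data}  (external→internal)
        • err:
          &{err,done,stop} = +{err,done,stop}  (external→internal)
            • err:
              +{err,ok} = &{err,ok}  (internal→external)
                • err:
                  Z self-dual
                • ok:
                  end self-dual
            • done:
              +{ok,stop} = &{ok,stop}  (internal→external)
                • ok:
                  Z self-dual
                • stop:
                  Z self-dual
            • stop:
              ?Int = !Int
                Z self-dual
        • ok:
          &{ok,retry} = +{ok,retry}  (external→internal)
            • ok:
              &{err,ok,stop} = +{err,ok,stop}  (external→internal)
                • err:
                  Z self-dual
                • ok:
                  Z self-dual
                • stop:
                  end self-dual
            • retry:
              &{more,stop} = +{more,stop}  (external→internal)
                • more:
                  end self-dual
                • stop:
                  Z self-dual
        • data:
          &{retry,ok,ack} = +{retry,ok,ack}  (external→internal)
            • retry:
              &{more,done,data} = +{more,done,data}  (external→internal)
                • more:
                  Z self-dual
                • done:
                  end self-dual
                • data:
                  end self-dual
            • ok:
              +{ack,stop} = &{ack,stop}  (internal→external)
                • ack:
                  Z self-dual
                • stop:
                  Z self-dual
            • ack:
              +{err,stop} = &{err,stop}  (internal→external)
                • err:
                  end self-dual
                • stop:
                  Z self-dual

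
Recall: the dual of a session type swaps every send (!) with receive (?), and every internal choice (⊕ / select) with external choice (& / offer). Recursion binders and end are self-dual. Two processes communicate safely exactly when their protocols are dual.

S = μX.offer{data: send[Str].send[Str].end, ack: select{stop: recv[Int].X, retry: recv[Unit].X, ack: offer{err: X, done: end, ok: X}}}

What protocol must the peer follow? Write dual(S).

μX = μX  (rec unchanged)
  offer{data,ack} = select{data,ack}  (offer→select)
    • data:
      send[Str] = recv[Str]
        send[Str] = recv[Str]
          end ↦ end
    • ack:
      select{stop,retry,ack} = offer{stop,retry,ack}  (internal→external)
        • stop:
          recv[Int] = send[Int]
            X ↦ X
        • retry:
          recv[Unit] = send[Unit]
            X ↦ X
        • ack:
          offer{err,done,ok} = select{err,done,ok}  (offer→select)
            • err:
              X ↦ X
            • done:
              end ↦ end
            • ok:
              X ↦ X

μX.select{data: recv[Str].recv[Str].end, ack: offer{stop: send[Int].X, retry: send[Unit].X, ack: select{err: X, done: end, ok: X}}}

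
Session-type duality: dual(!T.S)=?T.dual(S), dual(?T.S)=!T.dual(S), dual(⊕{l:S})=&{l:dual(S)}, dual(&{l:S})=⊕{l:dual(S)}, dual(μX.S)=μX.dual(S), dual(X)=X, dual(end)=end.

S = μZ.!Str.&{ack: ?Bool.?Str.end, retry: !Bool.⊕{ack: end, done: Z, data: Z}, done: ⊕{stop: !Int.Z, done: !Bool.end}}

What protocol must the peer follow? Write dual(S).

μZ.?Str.⊕{ack: !Bool.!Str.end, retry: ?Bool.&{ack: end, done: Z, data: Z}, done: &{stop: ?Int.Z, done: ?Bool.end}}

μZ → μZ  (rec unchanged)
  !Str → ?Str
    &{ack,retry,done} → ⊕{ack,retry,done}  (external→internal)
      [ack]
        ?Bool → !Bool
          ?Str → !Str
            end self-dual
      [retry]
        !Bool → ?Bool
          ⊕{ack,done,data} → &{ack,done,data}  (internal→external)
            [ack]
              end self-dual
            [done]
              Z self-dual
            [data]
              Z self-dual
      [done]
        ⊕{stop,done} → &{stop,done}  (internal→external)
          [stop]
            !Int → ?Int
              Z self-dual
          [done]
            !Bool → ?Bool
              end self-dual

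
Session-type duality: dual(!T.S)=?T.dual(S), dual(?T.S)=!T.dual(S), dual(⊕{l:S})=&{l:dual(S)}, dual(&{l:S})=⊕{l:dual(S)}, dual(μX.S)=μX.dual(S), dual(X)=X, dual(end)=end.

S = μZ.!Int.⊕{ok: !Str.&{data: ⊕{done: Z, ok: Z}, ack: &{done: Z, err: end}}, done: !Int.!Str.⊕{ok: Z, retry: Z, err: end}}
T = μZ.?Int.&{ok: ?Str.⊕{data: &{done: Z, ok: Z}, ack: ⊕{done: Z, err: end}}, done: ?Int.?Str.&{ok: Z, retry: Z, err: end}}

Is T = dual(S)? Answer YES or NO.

μZ vs μZ  ✓ (μ self-dual)
  !Int vs ?Int  ✓
    ⊕{ok,done} vs &{ok,done}  ✓ same labels
      • ok:
        !Str vs ?Str  ✓
          &{data,ack} vs ⊕{data,ack}  ✓ same labels
            • data:
              ⊕{done,ok} vs &{done,ok}  ✓ same labels
                • done:
                  Z vs Z  ✓
                • ok:
                  Z vs Z  ✓
            • ack:
              &{done,err} vs ⊕{done,err}  ✓ same labels
                • done:
                  Z vs Z  ✓
                • err:
                  end vs end  ✓
      • done:
        !Int vs ?Int  ✓
          !Str vs ?Str  ✓
            ⊕{ok,retry,err} vs &{ok,retry,err}  ✓ same labels
              • ok:
                Z vs Z  ✓
              • retry:
                Z vs Z  ✓
              • err:
                end vs end  ✓

YES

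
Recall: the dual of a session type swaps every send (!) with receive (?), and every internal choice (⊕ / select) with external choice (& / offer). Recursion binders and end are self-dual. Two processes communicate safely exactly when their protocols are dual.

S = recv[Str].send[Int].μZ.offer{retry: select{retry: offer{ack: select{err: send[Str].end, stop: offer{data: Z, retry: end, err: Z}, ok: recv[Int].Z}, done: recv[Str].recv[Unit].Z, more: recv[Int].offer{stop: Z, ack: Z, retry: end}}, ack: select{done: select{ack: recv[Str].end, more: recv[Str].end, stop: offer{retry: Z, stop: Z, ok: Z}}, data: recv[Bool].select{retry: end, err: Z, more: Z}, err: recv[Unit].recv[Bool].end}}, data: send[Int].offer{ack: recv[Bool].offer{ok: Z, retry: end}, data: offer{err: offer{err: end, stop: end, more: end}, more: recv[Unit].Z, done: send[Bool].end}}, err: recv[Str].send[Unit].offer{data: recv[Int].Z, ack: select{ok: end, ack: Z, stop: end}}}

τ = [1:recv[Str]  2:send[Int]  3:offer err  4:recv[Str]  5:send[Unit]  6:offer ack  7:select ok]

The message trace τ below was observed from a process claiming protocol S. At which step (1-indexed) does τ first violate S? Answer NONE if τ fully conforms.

@1 recv[Str]  ok  cont: send[Int].μZ.…
@2 send[Int]  ok  cont: μZ.…
@3 offer err  ok  cont: recv[Str].send[Unit].offer{data: recv[Int].μZ.…, ack: select{ok: end, ack: μZ.…, stop: end}}
@4 recv[Str]  ok  cont: send[Unit].offer{data: recv[Int].μZ.…, ack: select{ok: end, ack: μZ.…, stop: end}}
@5 send[Unit]  ok  cont: offer{data: recv[Int].μZ.…, ack: select{ok: end, ack: μZ.…, stop: end}}
@6 offer ack  ok  cont: select{ok: end, ack: μZ.…, stop: end}
@7 select ok  ok  cont: end
all 7 steps conform

NONE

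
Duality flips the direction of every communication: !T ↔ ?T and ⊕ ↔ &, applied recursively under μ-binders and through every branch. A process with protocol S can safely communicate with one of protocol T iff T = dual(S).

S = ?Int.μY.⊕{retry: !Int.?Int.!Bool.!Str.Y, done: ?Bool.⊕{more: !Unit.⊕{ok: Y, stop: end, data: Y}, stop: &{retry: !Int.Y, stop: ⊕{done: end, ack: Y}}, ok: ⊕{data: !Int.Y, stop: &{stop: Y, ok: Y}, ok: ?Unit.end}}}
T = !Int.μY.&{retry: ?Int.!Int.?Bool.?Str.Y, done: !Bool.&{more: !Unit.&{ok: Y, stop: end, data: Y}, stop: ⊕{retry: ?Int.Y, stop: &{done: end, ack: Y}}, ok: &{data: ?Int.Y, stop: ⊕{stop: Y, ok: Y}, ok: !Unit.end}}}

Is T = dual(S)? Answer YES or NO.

?Int | !Int  match
  μY | μY  match (binder kept)
    ⊕{retry,done} | &{retry,done}  match same labels
      • retry:
        !Int | ?Int  match
          ?Int | !Int  match
            !Bool | ?Bool  match
              !Str | ?Str  match
                Y | Y  match
      • done:
        ?Bool | !Bool  match
          ⊕{more,stop,ok} | &{more,stop,ok}  match same labels
            • more:
              !Unit | !Unit  ✗ same direction on both sides — not dual

NO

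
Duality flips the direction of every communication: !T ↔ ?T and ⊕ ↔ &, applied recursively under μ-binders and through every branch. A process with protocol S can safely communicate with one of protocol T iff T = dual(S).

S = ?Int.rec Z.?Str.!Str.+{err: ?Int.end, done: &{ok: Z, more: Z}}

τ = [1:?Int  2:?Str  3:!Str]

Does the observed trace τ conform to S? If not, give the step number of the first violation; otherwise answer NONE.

NONE

@1 ?Int  ok  cont: rec Z.…
@2 ?Str  ok  cont: !Str.+{err: ?Int.end, done: &{ok: rec Z.…, more: rec Z.…}}
@3 !Str  ok  cont: +{err: ?Int.end, done: &{ok: rec Z.…, more: rec Z.…}}
all 3 steps conform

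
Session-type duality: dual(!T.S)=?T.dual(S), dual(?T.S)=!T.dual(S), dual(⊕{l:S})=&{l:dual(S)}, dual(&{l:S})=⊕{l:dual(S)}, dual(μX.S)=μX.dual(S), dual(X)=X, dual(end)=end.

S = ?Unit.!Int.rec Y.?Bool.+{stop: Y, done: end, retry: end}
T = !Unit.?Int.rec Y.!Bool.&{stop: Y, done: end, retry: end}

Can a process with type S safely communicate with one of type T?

?Unit vs !Unit  match
  !Int vs ?Int  match
    rec Y vs rec Y  match (μ self-dual)
      ?Bool vs !Bool  match
        +{stop,done,retry} vs &{stop,done,retry}  match labels match
          case stop:
            Y vs Y  match
          case done:
            end vs end  match
          case retry:
            end vs end  match

YES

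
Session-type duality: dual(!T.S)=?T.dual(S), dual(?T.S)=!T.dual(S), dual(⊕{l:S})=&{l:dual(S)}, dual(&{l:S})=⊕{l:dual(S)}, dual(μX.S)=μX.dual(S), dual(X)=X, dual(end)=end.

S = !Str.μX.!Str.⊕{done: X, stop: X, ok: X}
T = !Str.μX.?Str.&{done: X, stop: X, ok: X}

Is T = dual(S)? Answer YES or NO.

NO

!Str ‖ !Str  ✗ same direction on both sides — not dual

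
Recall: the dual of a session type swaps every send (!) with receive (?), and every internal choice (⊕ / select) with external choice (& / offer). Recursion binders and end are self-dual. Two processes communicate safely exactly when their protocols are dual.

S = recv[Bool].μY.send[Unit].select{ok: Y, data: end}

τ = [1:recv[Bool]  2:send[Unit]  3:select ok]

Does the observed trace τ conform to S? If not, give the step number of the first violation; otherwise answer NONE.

@1 recv[Bool]  ok  state: μY.…
@2 send[Unit]  ok  state: select{ok: μY.…, data: end}
@3 select ok  ok  state: μY.…
τ conforms to S (length 3)

NONE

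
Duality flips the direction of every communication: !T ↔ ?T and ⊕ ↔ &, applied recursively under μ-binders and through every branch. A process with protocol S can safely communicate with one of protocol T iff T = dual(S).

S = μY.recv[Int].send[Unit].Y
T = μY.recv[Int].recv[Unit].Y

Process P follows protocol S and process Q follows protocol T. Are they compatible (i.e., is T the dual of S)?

NO

μY vs μY  match (μ self-dual)
  recv[Int] vs recv[Int]  ✗ same direction on both sides — not dual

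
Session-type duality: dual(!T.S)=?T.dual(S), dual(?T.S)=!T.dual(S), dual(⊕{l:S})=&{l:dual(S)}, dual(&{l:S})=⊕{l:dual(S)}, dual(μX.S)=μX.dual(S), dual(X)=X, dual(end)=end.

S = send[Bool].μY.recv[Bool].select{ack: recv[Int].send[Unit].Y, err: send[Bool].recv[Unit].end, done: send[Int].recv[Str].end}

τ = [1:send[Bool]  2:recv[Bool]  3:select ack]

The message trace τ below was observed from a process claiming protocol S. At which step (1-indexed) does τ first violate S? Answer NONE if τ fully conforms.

NONE

@1 send[Bool]  match  cont: μY.…
@2 recv[Bool]  match  cont: select{ack: recv[Int].send[Unit].μY.…, err: send[Bool].recv[Unit].end, done: send[Int].recv[Str].end}
@3 select ack  match  cont: recv[Int].send[Unit].μY.…
τ conforms to S (length 3)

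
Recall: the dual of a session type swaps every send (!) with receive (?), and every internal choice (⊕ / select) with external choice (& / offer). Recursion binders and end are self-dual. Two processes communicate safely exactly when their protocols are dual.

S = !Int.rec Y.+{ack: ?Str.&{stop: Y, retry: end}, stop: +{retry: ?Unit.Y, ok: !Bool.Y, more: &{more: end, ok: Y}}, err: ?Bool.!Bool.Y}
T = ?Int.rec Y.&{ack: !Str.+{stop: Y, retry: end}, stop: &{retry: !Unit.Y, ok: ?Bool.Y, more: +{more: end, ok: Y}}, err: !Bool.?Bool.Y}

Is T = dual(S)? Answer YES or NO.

YES

!Int | ?Int  ✓
  rec Y | rec Y  ✓ (binder kept)
    +{ack,stop,err} | &{ack,stop,err}  ✓ label sets agree
      • ack:
        ?Str | !Str  ✓
          &{stop,retry} | +{stop,retry}  ✓ label sets agree
            • stop:
              Y | Y  ✓
            • retry:
              end | end  ✓
      • stop:
        +{retry,ok,more} | &{retry,ok,more}  ✓ label sets agree
          • retry:
            ?Unit | !Unit  ✓
              Y | Y  ✓
          • ok:
            !Bool | ?Bool  ✓
              Y | Y  ✓
          • more:
            &{more,ok} | +{more,ok}  ✓ label sets agree
              • more:
                end | end  ✓
              • ok:
                Y | Y  ✓
      • err:
        ?Bool | !Bool  ✓
          !Bool | ?Bool  ✓
            Y | Y  ✓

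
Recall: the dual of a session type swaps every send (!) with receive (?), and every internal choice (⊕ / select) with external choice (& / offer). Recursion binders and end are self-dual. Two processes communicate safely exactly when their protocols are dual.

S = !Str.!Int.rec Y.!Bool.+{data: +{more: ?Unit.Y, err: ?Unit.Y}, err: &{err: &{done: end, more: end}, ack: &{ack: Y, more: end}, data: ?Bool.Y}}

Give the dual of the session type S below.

!Str ↦ ?Str
  !Int ↦ ?Int
    rec Y ↦ rec Y  (μ self-dual)
      !Bool ↦ ?Bool
        +{data,err} ↦ &{data,err}  (⊕→&)
          • data:
            +{more,err} ↦ &{more,err}  (⊕→&)
              • more:
                ?Unit ↦ !Unit
                  Y self-dual
              • err:
                ?Unit ↦ !Unit
                  Y self-dual
          • err:
            &{err,ack,data} ↦ +{err,ack,data}  (offer→select)
              • err:
                &{done,more} ↦ +{done,more}  (offer→select)
                  • done:
                    end self-dual
                  • more:
                    end self-dual
              • ack:
                &{ack,more} ↦ +{ack,more}  (offer→select)
                  • ack:
                    Y self-dual
                  • more:
                    end self-dual
              • data:
                ?Bool ↦ !Bool
                  Y self-dual

?Str.?Int.rec Y.?Bool.&{data: &{more: !Unit.Y, err: !Unit.Y}, err: +{err: +{done: end, more: end}, ack: +{ack: Y, more: end}, data: !Bool.Y}}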